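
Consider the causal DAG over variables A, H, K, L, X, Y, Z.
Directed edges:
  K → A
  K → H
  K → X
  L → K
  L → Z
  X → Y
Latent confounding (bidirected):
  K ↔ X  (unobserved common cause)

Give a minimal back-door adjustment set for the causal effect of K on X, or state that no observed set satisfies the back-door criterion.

desc(K)\{K}={A,H,X,Y}; candidates ⊆ {L,Z}.
K↔X: latent back-door arc(s) into K.
size 0: {}; under {} K still reaches {L,X,Y,Z} ∋ X.
size 1: {L}, {Z}; under {L} K still reaches {X,Y} ∋ X.
size 2: {L,Z}; under {L,Z} K still reaches {X,Y} ∋ X.
K↔X cannot be blocked by any observed set — no back-door set.

K→X: no observed back-door set.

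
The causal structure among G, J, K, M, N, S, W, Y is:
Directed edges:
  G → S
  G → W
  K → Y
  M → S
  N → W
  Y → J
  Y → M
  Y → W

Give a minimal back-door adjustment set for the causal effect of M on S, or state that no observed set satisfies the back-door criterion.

M→S: minimal back-door set ∅.

desc(M)\{M}={S}; candidates ⊆ {G,J,K,N,W,Y}.
∅: M⊥S given ∅ in G with M→· removed — back-door holds.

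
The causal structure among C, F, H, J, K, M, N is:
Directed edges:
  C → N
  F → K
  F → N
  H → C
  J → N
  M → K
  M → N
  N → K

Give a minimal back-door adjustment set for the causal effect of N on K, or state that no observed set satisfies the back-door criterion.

desc(N)\{N}={K}; candidates ⊆ {C,F,H,J,M}.
size 0: {}; under {} N still reaches {C,F,H,J,K,M} ∋ K.
size 1: {C}, {F}, {H} …(+2); under {C} N still reaches {F,J,K,M} ∋ K.
{F,M}: N⊥K given {F,M} in G with N→· removed — back-door holds.

N→K: minimal back-door set {F, M}.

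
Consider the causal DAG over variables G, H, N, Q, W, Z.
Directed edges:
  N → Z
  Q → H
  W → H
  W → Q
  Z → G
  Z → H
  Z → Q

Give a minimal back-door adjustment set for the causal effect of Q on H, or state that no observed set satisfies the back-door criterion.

Q→H: minimal back-door set {W, Z}.

desc(Q)\{Q}={H}; candidates ⊆ {G,N,W,Z}.
size 0: {}; under {} Q still reaches {G,H,N,W,Z} ∋ H.
size 1: {G}, {N}, {W} …(+1); under {G} Q still reaches {H,N,W,Z} ∋ H.
{W,Z}: Q⊥H given {W,Z} in G with Q→· removed — back-door holds.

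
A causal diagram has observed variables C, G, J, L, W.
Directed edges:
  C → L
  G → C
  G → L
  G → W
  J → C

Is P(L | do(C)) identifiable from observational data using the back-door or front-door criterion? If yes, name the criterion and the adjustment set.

P(L|do(C)): backdoor, adjust for {G}.

desc(C)\{C}={L}; candidates ⊆ {G,J,W}.
size 0: {}; under {} C still reaches {G,J,L,W} ∋ L.
{G}: C⊥L given {G} in G with C→· removed — back-door holds.
P(L|do(C)) = Σ_{G} P(L|C,G)·P(G).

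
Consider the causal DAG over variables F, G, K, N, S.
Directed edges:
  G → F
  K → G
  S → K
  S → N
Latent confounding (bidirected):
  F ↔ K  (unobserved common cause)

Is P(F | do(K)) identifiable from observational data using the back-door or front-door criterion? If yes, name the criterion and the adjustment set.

P(F|do(K)): frontdoor, adjust for {G}.

desc(K)\{K}={F,G}; candidates ⊆ {N,S}.
K↔F: latent back-door arc(s) into K.
size 0: {}; under {} K still reaches {F,N,S} ∋ F.
size 1: {N}, {S}; under {N} K still reaches {F,S} ∋ F.
size 2: {N,S}; under {N,S} K still reaches {F} ∋ F.
K↔F cannot be blocked by any observed set — no back-door set.
{G}: (i) intercepts every directed K→F path; (ii) no back-door K→{G}; (iii) {K} blocks every back-door {G}→F. Front-door holds.
P(F|do(K)) = Σ_{G} P(G|K) Σ_{K'} P(F|G,K')P(K').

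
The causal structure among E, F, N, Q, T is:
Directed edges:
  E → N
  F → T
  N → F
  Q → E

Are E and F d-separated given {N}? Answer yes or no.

Bayes-Ball from E | {N} reaches {Q}.
F ∉ reach(E|{N}) ⇒ E ⊥ F | {N}.

Yes — E ⊥ F | {N}.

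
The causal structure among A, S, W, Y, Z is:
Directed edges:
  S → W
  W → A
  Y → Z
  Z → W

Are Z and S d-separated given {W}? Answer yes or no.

No — Z and S are d-connected given {W}.

Bayes-Ball from Z | {W} reaches {S,Y}.
S ∈ reach(Z|{W}) ⇒ Z ⊥̸ S | {W}.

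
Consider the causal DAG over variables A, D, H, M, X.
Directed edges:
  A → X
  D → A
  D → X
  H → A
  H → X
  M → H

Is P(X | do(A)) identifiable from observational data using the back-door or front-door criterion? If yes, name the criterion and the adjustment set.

desc(A)\{A}={X}; candidates ⊆ {D,H,M}.
size 0: {}; under {} A still reaches {D,H,M,X} ∋ X.
size 1: {D}, {H}, {M}; under {D} A still reaches {H,M,X} ∋ X.
{D,H}: A⊥X given {D,H} in G with A→· removed — back-door holds.
P(X|do(A)) = Σ_{D,H} P(X|A,D,H)·P(D,H).

P(X|do(A)): backdoor, adjust for {D, H}.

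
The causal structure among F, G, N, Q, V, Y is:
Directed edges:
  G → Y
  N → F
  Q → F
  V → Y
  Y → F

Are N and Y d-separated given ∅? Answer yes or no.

Bayes-Ball from N | ∅ reaches {F}.
Y ∉ reach(N|∅) ⇒ N ⊥ Y | ∅.

Yes — N ⊥ Y | ∅.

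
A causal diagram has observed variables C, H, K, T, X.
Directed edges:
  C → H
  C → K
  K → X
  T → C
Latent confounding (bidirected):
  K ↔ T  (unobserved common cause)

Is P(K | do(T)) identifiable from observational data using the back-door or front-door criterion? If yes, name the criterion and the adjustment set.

desc(T)\{T}={C,H,K,X}; candidates ⊆ {—}.
T↔K: latent back-door arc(s) into T.
size 0: {}; under {} T still reaches {K,X} ∋ K.
T↔K cannot be blocked by any observed set — no back-door set.
{C}: (i) intercepts every directed T→K path; (ii) no back-door T→{C}; (iii) {T} blocks every back-door {C}→K. Front-door holds.
P(K|do(T)) = Σ_{C} P(C|T) Σ_{T'} P(K|C,T')P(T').

P(K|do(T)): frontdoor, adjust for {C}.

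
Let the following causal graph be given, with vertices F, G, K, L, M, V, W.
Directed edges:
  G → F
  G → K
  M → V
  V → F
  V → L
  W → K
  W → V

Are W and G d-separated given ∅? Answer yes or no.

Bayes-Ball from W | ∅ reaches {F,K,L,V}.
G ∉ reach(W|∅) ⇒ W ⊥ G | ∅.

Yes — W ⊥ G | ∅.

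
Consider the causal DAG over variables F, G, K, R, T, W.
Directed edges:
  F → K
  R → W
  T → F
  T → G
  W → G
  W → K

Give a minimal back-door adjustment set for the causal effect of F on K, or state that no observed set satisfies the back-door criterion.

F→K: minimal back-door set ∅.

desc(F)\{F}={K}; candidates ⊆ {G,R,T,W}.
∅: F⊥K given ∅ in G with F→· removed — back-door holds.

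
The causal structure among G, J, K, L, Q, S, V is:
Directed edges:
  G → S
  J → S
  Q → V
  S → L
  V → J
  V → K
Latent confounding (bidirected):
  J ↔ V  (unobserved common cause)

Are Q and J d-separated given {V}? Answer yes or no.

No — Q and J are d-connected given {V}.

Bayes-Ball from Q | {V} reaches {J,L,S}.
J ∈ reach(Q|{V}) ⇒ Q ⊥̸ J | {V}.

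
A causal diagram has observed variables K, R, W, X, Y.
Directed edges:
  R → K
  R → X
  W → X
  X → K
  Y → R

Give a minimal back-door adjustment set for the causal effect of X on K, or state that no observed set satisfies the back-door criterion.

desc(X)\{X}={K}; candidates ⊆ {R,W,Y}.
size 0: {}; under {} X still reaches {K,R,W,Y} ∋ K.
{R}: X⊥K given {R} in G with X→· removed — back-door holds.

X→K: minimal back-door set {R}.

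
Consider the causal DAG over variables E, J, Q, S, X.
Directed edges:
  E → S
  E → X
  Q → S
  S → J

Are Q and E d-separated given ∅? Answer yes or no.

Yes — Q ⊥ E | ∅.

Bayes-Ball from Q | ∅ reaches {J,S}.
E ∉ reach(Q|∅) ⇒ Q ⊥ E | ∅.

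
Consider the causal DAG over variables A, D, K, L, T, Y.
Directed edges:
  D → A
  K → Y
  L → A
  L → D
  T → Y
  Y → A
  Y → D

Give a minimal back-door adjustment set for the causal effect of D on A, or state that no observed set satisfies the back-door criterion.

desc(D)\{D}={A}; candidates ⊆ {K,L,T,Y}.
size 0: {}; under {} D still reaches {A,K,L,T,Y} ∋ A.
size 1: {K}, {L}, {T} …(+1); under {K} D still reaches {A,L,T,Y} ∋ A.
{L,Y}: D⊥A given {L,Y} in G with D→· removed — back-door holds.

D→A: minimal back-door set {L, Y}.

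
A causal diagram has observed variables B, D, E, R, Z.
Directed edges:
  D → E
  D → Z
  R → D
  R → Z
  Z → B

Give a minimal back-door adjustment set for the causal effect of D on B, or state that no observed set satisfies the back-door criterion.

D→B: minimal back-door set {R}.

desc(D)\{D}={B,E,Z}; candidates ⊆ {R}.
size 0: {}; under {} D still reaches {B,R,Z} ∋ B.
{R}: D⊥B given {R} in G with D→· removed — back-door holds.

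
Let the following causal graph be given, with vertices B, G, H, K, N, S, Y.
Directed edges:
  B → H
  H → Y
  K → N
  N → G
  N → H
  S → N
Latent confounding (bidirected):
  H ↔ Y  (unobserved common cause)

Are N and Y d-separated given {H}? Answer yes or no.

No — N and Y are d-connected given {H}.

Bayes-Ball from N | {H} reaches {B,G,K,S,Y}.
Y ∈ reach(N|{H}) ⇒ N ⊥̸ Y | {H}.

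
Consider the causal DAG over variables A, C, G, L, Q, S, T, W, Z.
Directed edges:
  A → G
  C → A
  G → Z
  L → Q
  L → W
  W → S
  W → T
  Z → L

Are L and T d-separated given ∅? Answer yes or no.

No — L and T are d-connected given ∅.

Bayes-Ball from L | ∅ reaches {A,C,G,Q,S,T,W,Z}.
T ∈ reach(L|∅) ⇒ L ⊥̸ T | ∅.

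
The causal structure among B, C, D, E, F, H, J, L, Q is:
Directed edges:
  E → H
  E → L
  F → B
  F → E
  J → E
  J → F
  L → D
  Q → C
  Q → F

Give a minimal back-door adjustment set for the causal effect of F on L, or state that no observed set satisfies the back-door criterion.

F→L: minimal back-door set {J}.

desc(F)\{F}={B,D,E,H,L}; candidates ⊆ {C,J,Q}.
size 0: {}; under {} F still reaches {C,D,E,H,J,L,Q} ∋ L.
{J}: F⊥L given {J} in G with F→· removed — back-door holds.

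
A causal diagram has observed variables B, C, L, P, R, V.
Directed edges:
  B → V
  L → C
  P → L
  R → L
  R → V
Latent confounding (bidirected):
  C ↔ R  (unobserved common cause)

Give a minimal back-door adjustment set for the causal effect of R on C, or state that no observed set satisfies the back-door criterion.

R→C: no observed back-door set.

desc(R)\{R}={C,L,V}; candidates ⊆ {B,P}.
R↔C: latent back-door arc(s) into R.
size 0: {}; under {} R still reaches {C} ∋ C.
size 1: {B}, {P}; under {B} R still reaches {C} ∋ C.
size 2: {B,P}; under {B,P} R still reaches {C} ∋ C.
R↔C cannot be blocked by any observed set — no back-door set.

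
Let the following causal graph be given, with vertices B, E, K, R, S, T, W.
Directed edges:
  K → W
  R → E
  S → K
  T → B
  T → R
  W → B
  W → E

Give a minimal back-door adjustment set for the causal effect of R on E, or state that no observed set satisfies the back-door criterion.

desc(R)\{R}={E}; candidates ⊆ {B,K,S,T,W}.
∅: R⊥E given ∅ in G with R→· removed — back-door holds.

R→E: minimal back-door set ∅.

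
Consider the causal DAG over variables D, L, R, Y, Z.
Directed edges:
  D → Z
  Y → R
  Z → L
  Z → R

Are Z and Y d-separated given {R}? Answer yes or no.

No — Z and Y are d-connected given {R}.

Bayes-Ball from Z | {R} reaches {D,L,Y}.
Y ∈ reach(Z|{R}) ⇒ Z ⊥̸ Y | {R}.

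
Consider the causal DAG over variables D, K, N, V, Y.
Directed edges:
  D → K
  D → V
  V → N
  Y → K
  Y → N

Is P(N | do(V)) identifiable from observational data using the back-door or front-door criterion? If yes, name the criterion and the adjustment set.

P(N|do(V)): backdoor, adjust for ∅.

desc(V)\{V}={N}; candidates ⊆ {D,K,Y}.
∅: V⊥N given ∅ in G with V→· removed — back-door holds.
P(N|do(V)) = P(N|V) — no adjustment needed.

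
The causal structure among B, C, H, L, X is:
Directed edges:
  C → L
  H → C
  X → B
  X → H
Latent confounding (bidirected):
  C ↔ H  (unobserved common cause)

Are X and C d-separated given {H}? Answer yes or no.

No — X and C are d-connected given {H}.

Bayes-Ball from X | {H} reaches {B,C,L}.
C ∈ reach(X|{H}) ⇒ X ⊥̸ C | {H}.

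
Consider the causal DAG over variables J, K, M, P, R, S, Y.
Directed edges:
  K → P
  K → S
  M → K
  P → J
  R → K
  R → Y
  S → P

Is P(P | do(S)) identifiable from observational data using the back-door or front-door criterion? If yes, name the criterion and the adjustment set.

P(P|do(S)): backdoor, adjust for {K}.

desc(S)\{S}={J,P}; candidates ⊆ {K,M,R,Y}.
size 0: {}; under {} S still reaches {J,K,M,P,R,Y} ∋ P.
{K}: S⊥P given {K} in G with S→· removed — back-door holds.
P(P|do(S)) = Σ_{K} P(P|S,K)·P(K).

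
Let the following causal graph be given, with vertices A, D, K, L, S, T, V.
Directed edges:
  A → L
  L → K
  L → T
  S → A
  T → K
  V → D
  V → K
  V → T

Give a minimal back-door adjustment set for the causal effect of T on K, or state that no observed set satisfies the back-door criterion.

T→K: minimal back-door set {L, V}.

desc(T)\{T}={K}; candidates ⊆ {A,D,L,S,V}.
size 0: {}; under {} T still reaches {A,D,K,L,S,V} ∋ K.
size 1: {A}, {D}, {L} …(+2); under {A} T still reaches {D,K,L,V} ∋ K.
{L,V}: T⊥K given {L,V} in G with T→· removed — back-door holds.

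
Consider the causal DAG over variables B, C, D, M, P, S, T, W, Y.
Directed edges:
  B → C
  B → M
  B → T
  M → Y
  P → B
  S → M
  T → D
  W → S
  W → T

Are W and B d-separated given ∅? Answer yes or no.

Yes — W ⊥ B | ∅.

Bayes-Ball from W | ∅ reaches {D,M,S,T,Y}.
B ∉ reach(W|∅) ⇒ W ⊥ B | ∅.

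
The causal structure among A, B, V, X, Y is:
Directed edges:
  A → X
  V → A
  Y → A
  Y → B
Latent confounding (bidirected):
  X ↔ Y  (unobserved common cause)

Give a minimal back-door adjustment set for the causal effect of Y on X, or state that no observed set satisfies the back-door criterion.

desc(Y)\{Y}={A,B,X}; candidates ⊆ {V}.
Y↔X: latent back-door arc(s) into Y.
size 0: {}; under {} Y still reaches {X} ∋ X.
size 1: {V}; under {V} Y still reaches {X} ∋ X.
Y↔X cannot be blocked by any observed set — no back-door set.

Y→X: no observed back-door set.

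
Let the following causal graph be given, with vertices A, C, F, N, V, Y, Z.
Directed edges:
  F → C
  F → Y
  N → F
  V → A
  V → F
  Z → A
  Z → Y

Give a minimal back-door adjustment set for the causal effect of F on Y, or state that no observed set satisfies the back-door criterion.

F→Y: minimal back-door set ∅.

desc(F)\{F}={C,Y}; candidates ⊆ {A,N,V,Z}.
∅: F⊥Y given ∅ in G with F→· removed — back-door holds.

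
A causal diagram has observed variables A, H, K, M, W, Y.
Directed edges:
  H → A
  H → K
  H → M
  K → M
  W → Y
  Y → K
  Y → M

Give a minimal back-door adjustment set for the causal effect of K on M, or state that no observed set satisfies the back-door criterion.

K→M: minimal back-door set {H, Y}.

desc(K)\{K}={M}; candidates ⊆ {A,H,W,Y}.
size 0: {}; under {} K still reaches {A,H,M,W,Y} ∋ M.
size 1: {A}, {H}, {W} …(+1); under {A} K still reaches {H,M,W,Y} ∋ M.
{H,Y}: K⊥M given {H,Y} in G with K→· removed — back-door holds.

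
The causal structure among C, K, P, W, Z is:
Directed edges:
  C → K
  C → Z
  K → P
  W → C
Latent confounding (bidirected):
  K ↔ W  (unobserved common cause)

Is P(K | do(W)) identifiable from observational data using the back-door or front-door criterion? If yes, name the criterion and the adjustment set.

P(K|do(W)): frontdoor, adjust for {C}.

desc(W)\{W}={C,K,P,Z}; candidates ⊆ {—}.
W↔K: latent back-door arc(s) into W.
size 0: {}; under {} W still reaches {K,P} ∋ K.
W↔K cannot be blocked by any observed set — no back-door set.
{C}: (i) intercepts every directed W→K path; (ii) no back-door W→{C}; (iii) {W} blocks every back-door {C}→K. Front-door holds.
P(K|do(W)) = Σ_{C} P(C|W) Σ_{W'} P(K|C,W')P(W').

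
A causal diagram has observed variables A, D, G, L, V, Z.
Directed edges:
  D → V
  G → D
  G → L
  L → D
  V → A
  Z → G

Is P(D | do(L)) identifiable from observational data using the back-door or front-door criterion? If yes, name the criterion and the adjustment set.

desc(L)\{L}={A,D,V}; candidates ⊆ {G,Z}.
size 0: {}; under {} L still reaches {A,D,G,V,Z} ∋ D.
{G}: L⊥D given {G} in G with L→· removed — back-door holds.
P(D|do(L)) = Σ_{G} P(D|L,G)·P(G).

P(D|do(L)): backdoor, adjust for {G}.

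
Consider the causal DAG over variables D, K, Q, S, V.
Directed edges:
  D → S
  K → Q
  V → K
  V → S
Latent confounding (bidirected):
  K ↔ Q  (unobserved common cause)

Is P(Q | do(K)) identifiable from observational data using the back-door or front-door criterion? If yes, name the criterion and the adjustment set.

P(Q|do(K)): not identifiable (no BD/FD set).

desc(K)\{K}={Q}; candidates ⊆ {D,S,V}.
K↔Q: latent back-door arc(s) into K.
size 0: {}; under {} K still reaches {Q,S,V} ∋ Q.
size 1: {D}, {S}, {V}; under {D} K still reaches {Q,S,V} ∋ Q.
size 2: {D,S}, {D,V}, {S,V}; under {D,S} K still reaches {Q,V} ∋ Q.
K↔Q cannot be blocked by any observed set — no back-door set.
No mediator lies on a directed K→…→Q path.
Neither criterion identifies P(Q|do(K)) in this graph.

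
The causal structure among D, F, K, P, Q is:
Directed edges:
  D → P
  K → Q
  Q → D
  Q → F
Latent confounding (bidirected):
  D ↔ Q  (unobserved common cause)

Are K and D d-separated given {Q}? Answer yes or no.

No — K and D are d-connected given {Q}.

Bayes-Ball from K | {Q} reaches {D,P}.
D ∈ reach(K|{Q}) ⇒ K ⊥̸ D | {Q}.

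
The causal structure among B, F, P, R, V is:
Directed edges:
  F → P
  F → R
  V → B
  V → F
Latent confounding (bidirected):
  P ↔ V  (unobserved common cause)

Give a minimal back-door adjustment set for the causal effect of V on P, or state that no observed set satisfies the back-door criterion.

V→P: no observed back-door set.

desc(V)\{V}={B,F,P,R}; candidates ⊆ {—}.
V↔P: latent back-door arc(s) into V.
size 0: {}; under {} V still reaches {P} ∋ P.
V↔P cannot be blocked by any observed set — no back-door set.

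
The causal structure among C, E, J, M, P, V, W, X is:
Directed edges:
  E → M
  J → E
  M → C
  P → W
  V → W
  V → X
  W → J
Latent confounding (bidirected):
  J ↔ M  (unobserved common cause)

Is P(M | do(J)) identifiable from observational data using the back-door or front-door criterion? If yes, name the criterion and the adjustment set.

desc(J)\{J}={C,E,M}; candidates ⊆ {P,V,W,X}.
J↔M: latent back-door arc(s) into J.
size 0: {}; under {} J still reaches {C,M,P,V,W,X} ∋ M.
size 1: {P}, {V}, {W} …(+1); under {P} J still reaches {C,M,V,W,X} ∋ M.
size 2: {P,V}, {P,W}, {P,X} …(+3); under {P,V} J still reaches {C,M,W} ∋ M.
J↔M cannot be blocked by any observed set — no back-door set.
{E}: (i) intercepts every directed J→M path; (ii) no back-door J→{E}; (iii) {J} blocks every back-door {E}→M. Front-door holds.
P(M|do(J)) = Σ_{E} P(E|J) Σ_{J'} P(M|E,J')P(J').

P(M|do(J)): frontdoor, adjust for {E}.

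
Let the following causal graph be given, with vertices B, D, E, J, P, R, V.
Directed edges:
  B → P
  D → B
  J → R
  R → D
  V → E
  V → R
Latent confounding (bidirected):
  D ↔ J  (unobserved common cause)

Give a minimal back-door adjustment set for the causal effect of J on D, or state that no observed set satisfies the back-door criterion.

J→D: no observed back-door set.

desc(J)\{J}={B,D,P,R}; candidates ⊆ {E,V}.
J↔D: latent back-door arc(s) into J.
size 0: {}; under {} J still reaches {B,D,P} ∋ D.
size 1: {E}, {V}; under {E} J still reaches {B,D,P} ∋ D.
size 2: {E,V}; under {E,V} J still reaches {B,D,P} ∋ D.
J↔D cannot be blocked by any observed set — no back-door set.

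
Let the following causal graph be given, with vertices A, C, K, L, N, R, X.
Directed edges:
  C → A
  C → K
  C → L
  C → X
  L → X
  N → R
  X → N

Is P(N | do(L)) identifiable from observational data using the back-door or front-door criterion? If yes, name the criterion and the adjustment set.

P(N|do(L)): backdoor, adjust for {C}.

desc(L)\{L}={N,R,X}; candidates ⊆ {A,C,K}.
size 0: {}; under {} L still reaches {A,C,K,N,R,X} ∋ N.
{C}: L⊥N given {C} in G with L→· removed — back-door holds.
P(N|do(L)) = Σ_{C} P(N|L,C)·P(C).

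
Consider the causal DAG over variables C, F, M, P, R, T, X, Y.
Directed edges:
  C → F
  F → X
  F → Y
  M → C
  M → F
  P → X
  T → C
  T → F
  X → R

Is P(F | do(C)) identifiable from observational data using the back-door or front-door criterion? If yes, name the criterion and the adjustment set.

desc(C)\{C}={F,R,X,Y}; candidates ⊆ {M,P,T}.
size 0: {}; under {} C still reaches {F,M,R,T,X,Y} ∋ F.
size 1: {M}, {P}, {T}; under {M} C still reaches {F,R,T,X,Y} ∋ F.
{M,T}: C⊥F given {M,T} in G with C→· removed — back-door holds.
P(F|do(C)) = Σ_{M,T} P(F|C,M,T)·P(M,T).

P(F|do(C)): backdoor, adjust for {M, T}.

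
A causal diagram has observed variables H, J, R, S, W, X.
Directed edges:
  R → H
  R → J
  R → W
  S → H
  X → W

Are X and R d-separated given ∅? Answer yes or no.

Yes — X ⊥ R | ∅.

Bayes-Ball from X | ∅ reaches {W}.
R ∉ reach(X|∅) ⇒ X ⊥ R | ∅.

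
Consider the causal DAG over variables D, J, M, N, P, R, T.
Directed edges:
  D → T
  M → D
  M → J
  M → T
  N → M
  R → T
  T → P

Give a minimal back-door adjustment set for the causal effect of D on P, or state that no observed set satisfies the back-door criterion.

D→P: minimal back-door set {M}.

desc(D)\{D}={P,T}; candidates ⊆ {J,M,N,R}.
size 0: {}; under {} D still reaches {J,M,N,P,T} ∋ P.
{M}: D⊥P given {M} in G with D→· removed — back-door holds.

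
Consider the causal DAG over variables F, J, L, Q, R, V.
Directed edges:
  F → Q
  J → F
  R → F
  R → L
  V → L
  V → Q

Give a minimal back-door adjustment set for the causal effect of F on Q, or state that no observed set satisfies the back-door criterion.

desc(F)\{F}={Q}; candidates ⊆ {J,L,R,V}.
∅: F⊥Q given ∅ in G with F→· removed — back-door holds.

F→Q: minimal back-door set ∅.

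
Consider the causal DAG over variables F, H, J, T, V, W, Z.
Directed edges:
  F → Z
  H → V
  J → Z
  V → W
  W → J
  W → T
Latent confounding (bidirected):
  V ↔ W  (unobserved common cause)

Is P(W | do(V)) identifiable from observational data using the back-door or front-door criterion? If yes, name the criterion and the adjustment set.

P(W|do(V)): not identifiable (no BD/FD set).

desc(V)\{V}={J,T,W,Z}; candidates ⊆ {F,H}.
V↔W: latent back-door arc(s) into V.
size 0: {}; under {} V still reaches {H,J,T,W,Z} ∋ W.
size 1: {F}, {H}; under {F} V still reaches {H,J,T,W,Z} ∋ W.
size 2: {F,H}; under {F,H} V still reaches {J,T,W,Z} ∋ W.
V↔W cannot be blocked by any observed set — no back-door set.
No mediator lies on a directed V→…→W path.
Neither criterion identifies P(W|do(V)) in this graph.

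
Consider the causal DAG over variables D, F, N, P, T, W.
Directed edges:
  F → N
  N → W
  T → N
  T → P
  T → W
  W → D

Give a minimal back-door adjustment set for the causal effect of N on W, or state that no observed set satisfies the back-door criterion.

desc(N)\{N}={D,W}; candidates ⊆ {F,P,T}.
size 0: {}; under {} N still reaches {D,F,P,T,W} ∋ W.
{T}: N⊥W given {T} in G with N→· removed — back-door holds.

N→W: minimal back-door set {T}.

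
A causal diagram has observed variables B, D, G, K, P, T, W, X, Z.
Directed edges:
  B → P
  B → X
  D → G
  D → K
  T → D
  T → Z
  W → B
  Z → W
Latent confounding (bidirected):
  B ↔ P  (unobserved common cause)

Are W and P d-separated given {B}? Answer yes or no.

Bayes-Ball from W | {B} reaches {D,G,K,P,T,Z}.
P ∈ reach(W|{B}) ⇒ W ⊥̸ P | {B}.

No — W and P are d-connected given {B}.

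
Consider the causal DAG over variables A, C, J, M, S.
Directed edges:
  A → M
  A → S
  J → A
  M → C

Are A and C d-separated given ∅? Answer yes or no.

No — A and C are d-connected given ∅.

Bayes-Ball from A | ∅ reaches {C,J,M,S}.
C ∈ reach(A|∅) ⇒ A ⊥̸ C | ∅.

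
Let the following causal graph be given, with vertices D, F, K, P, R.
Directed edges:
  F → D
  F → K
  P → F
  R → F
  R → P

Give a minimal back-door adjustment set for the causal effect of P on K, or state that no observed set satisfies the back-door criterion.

desc(P)\{P}={D,F,K}; candidates ⊆ {R}.
size 0: {}; under {} P still reaches {D,F,K,R} ∋ K.
{R}: P⊥K given {R} in G with P→· removed — back-door holds.

P→K: minimal back-door set {R}.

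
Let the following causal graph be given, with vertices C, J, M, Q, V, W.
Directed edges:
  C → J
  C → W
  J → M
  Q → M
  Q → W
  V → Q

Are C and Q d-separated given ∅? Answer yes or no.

Yes — C ⊥ Q | ∅.

Bayes-Ball from C | ∅ reaches {J,M,W}.
Q ∉ reach(C|∅) ⇒ C ⊥ Q | ∅.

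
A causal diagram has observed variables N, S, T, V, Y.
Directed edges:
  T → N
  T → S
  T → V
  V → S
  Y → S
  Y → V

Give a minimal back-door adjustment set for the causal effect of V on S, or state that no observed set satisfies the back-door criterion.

V→S: minimal back-door set {T, Y}.

desc(V)\{V}={S}; candidates ⊆ {N,T,Y}.
size 0: {}; under {} V still reaches {N,S,T,Y} ∋ S.
size 1: {N}, {T}, {Y}; under {N} V still reaches {S,T,Y} ∋ S.
{T,Y}: V⊥S given {T,Y} in G with V→· removed — back-door holds.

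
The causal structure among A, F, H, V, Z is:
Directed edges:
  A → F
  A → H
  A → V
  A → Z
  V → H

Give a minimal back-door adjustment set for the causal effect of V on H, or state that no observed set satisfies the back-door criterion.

desc(V)\{V}={H}; candidates ⊆ {A,F,Z}.
size 0: {}; under {} V still reaches {A,F,H,Z} ∋ H.
{A}: V⊥H given {A} in G with V→· removed — back-door holds.

V→H: minimal back-door set {A}.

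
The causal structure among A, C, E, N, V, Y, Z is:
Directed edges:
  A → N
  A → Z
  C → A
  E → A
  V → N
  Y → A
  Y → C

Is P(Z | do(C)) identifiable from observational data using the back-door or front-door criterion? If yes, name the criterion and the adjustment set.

desc(C)\{C}={A,N,Z}; candidates ⊆ {E,V,Y}.
size 0: {}; under {} C still reaches {A,N,Y,Z} ∋ Z.
{Y}: C⊥Z given {Y} in G with C→· removed — back-door holds.
P(Z|do(C)) = Σ_{Y} P(Z|C,Y)·P(Y).

P(Z|do(C)): backdoor, adjust for {Y}.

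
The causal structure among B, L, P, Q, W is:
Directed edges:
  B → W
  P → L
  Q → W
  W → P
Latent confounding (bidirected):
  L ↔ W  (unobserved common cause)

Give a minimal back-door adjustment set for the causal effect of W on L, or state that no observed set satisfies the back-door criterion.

W→L: no observed back-door set.

desc(W)\{W}={L,P}; candidates ⊆ {B,Q}.
W↔L: latent back-door arc(s) into W.
size 0: {}; under {} W still reaches {B,L,Q} ∋ L.
size 1: {B}, {Q}; under {B} W still reaches {L,Q} ∋ L.
size 2: {B,Q}; under {B,Q} W still reaches {L} ∋ L.
W↔L cannot be blocked by any observed set — no back-door set.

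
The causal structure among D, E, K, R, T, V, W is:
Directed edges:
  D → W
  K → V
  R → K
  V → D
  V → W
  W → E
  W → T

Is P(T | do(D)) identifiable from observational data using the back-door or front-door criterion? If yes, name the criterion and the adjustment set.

desc(D)\{D}={E,T,W}; candidates ⊆ {K,R,V}.
size 0: {}; under {} D still reaches {E,K,R,T,V,W} ∋ T.
{V}: D⊥T given {V} in G with D→· removed — back-door holds.
P(T|do(D)) = Σ_{V} P(T|D,V)·P(V).

P(T|do(D)): backdoor, adjust for {V}.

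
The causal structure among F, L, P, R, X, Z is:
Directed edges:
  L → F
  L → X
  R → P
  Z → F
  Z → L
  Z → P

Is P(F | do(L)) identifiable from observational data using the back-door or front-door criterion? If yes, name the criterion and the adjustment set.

P(F|do(L)): backdoor, adjust for {Z}.

desc(L)\{L}={F,X}; candidates ⊆ {P,R,Z}.
size 0: {}; under {} L still reaches {F,P,Z} ∋ F.
{Z}: L⊥F given {Z} in G with L→· removed — back-door holds.
P(F|do(L)) = Σ_{Z} P(F|L,Z)·P(Z).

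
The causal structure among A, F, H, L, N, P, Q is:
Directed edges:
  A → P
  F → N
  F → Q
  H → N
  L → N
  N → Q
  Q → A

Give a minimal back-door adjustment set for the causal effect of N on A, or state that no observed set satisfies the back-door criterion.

desc(N)\{N}={A,P,Q}; candidates ⊆ {F,H,L}.
size 0: {}; under {} N still reaches {A,F,H,L,P,Q} ∋ A.
{F}: N⊥A given {F} in G with N→· removed — back-door holds.

N→A: minimal back-door set {F}.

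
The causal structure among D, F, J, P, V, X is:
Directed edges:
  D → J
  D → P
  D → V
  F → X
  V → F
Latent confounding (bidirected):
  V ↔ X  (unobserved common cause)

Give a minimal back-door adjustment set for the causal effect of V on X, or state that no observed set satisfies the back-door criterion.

V→X: no observed back-door set.

desc(V)\{V}={F,X}; candidates ⊆ {D,J,P}.
V↔X: latent back-door arc(s) into V.
size 0: {}; under {} V still reaches {D,J,P,X} ∋ X.
size 1: {D}, {J}, {P}; under {D} V still reaches {X} ∋ X.
size 2: {D,J}, {D,P}, {J,P}; under {D,J} V still reaches {X} ∋ X.
V↔X cannot be blocked by any observed set — no back-door set.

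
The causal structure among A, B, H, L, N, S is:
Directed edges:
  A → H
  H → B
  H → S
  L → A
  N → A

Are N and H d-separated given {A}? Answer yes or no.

Bayes-Ball from N | {A} reaches {L}.
H ∉ reach(N|{A}) ⇒ N ⊥ H | {A}.

Yes — N ⊥ H | {A}.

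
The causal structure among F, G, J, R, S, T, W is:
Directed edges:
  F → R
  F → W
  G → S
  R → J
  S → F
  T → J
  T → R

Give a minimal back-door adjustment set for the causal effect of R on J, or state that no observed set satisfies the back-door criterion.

desc(R)\{R}={J}; candidates ⊆ {F,G,S,T,W}.
size 0: {}; under {} R still reaches {F,G,J,S,T,W} ∋ J.
{T}: R⊥J given {T} in G with R→· removed — back-door holds.

R→J: minimal back-door set {T}.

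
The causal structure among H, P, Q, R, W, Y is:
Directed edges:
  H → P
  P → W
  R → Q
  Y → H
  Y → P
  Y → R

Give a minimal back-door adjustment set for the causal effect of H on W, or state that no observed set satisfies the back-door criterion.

desc(H)\{H}={P,W}; candidates ⊆ {Q,R,Y}.
size 0: {}; under {} H still reaches {P,Q,R,W,Y} ∋ W.
{Y}: H⊥W given {Y} in G with H→· removed — back-door holds.

H→W: minimal back-door set {Y}.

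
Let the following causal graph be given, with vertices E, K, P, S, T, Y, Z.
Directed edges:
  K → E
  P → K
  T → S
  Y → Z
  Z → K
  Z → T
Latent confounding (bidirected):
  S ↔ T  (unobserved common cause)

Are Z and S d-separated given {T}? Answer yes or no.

No — Z and S are d-connected given {T}.

Bayes-Ball from Z | {T} reaches {E,K,S,Y}.
S ∈ reach(Z|{T}) ⇒ Z ⊥̸ S | {T}.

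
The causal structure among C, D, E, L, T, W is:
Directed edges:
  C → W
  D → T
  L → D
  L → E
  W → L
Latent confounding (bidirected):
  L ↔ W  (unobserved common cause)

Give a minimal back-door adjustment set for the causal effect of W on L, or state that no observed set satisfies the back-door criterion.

desc(W)\{W}={D,E,L,T}; candidates ⊆ {C}.
W↔L: latent back-door arc(s) into W.
size 0: {}; under {} W still reaches {C,D,E,L,T} ∋ L.
size 1: {C}; under {C} W still reaches {D,E,L,T} ∋ L.
W↔L cannot be blocked by any observed set — no back-door set.

W→L: no observed back-door set.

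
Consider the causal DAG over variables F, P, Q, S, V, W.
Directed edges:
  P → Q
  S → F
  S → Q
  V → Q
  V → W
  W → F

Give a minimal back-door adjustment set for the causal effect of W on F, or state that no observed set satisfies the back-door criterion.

W→F: minimal back-door set ∅.

desc(W)\{W}={F}; candidates ⊆ {P,Q,S,V}.
∅: W⊥F given ∅ in G with W→· removed — back-door holds.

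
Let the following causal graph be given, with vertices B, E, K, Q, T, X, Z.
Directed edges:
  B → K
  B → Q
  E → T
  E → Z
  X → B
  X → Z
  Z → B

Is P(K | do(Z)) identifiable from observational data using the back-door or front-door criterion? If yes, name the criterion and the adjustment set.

P(K|do(Z)): backdoor, adjust for {X}.

desc(Z)\{Z}={B,K,Q}; candidates ⊆ {E,T,X}.
size 0: {}; under {} Z still reaches {B,E,K,Q,T,X} ∋ K.
{X}: Z⊥K given {X} in G with Z→· removed — back-door holds.
P(K|do(Z)) = Σ_{X} P(K|Z,X)·P(X).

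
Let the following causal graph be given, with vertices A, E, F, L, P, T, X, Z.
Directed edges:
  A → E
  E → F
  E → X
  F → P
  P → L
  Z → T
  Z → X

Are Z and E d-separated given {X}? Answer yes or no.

No — Z and E are d-connected given {X}.

Bayes-Ball from Z | {X} reaches {A,E,F,L,P,T}.
E ∈ reach(Z|{X}) ⇒ Z ⊥̸ E | {X}.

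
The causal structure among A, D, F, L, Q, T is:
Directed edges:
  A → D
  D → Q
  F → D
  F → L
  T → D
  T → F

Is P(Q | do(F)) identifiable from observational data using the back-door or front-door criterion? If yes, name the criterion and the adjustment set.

desc(F)\{F}={D,L,Q}; candidates ⊆ {A,T}.
size 0: {}; under {} F still reaches {D,Q,T} ∋ Q.
{T}: F⊥Q given {T} in G with F→· removed — back-door holds.
P(Q|do(F)) = Σ_{T} P(Q|F,T)·P(T).

P(Q|do(F)): backdoor, adjust for {T}.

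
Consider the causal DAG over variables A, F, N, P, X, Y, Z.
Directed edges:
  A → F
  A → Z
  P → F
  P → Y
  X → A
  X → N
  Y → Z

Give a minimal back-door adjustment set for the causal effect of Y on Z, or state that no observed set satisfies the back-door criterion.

Y→Z: minimal back-door set ∅.

desc(Y)\{Y}={Z}; candidates ⊆ {A,F,N,P,X}.
∅: Y⊥Z given ∅ in G with Y→· removed — back-door holds.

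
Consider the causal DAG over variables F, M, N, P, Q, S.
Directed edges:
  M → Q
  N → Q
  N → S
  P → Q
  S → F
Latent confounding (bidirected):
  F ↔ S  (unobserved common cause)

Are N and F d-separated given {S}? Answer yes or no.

No — N and F are d-connected given {S}.

Bayes-Ball from N | {S} reaches {F,Q}.
F ∈ reach(N|{S}) ⇒ N ⊥̸ F | {S}.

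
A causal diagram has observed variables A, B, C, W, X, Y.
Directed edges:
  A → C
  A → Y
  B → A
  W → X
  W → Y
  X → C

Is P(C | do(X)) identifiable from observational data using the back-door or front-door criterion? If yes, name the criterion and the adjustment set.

desc(X)\{X}={C}; candidates ⊆ {A,B,W,Y}.
∅: X⊥C given ∅ in G with X→· removed — back-door holds.
P(C|do(X)) = P(C|X) — no adjustment needed.

P(C|do(X)): backdoor, adjust for ∅.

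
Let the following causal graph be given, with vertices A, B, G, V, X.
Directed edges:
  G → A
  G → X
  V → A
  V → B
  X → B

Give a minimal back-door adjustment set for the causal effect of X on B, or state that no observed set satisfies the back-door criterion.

desc(X)\{X}={B}; candidates ⊆ {A,G,V}.
∅: X⊥B given ∅ in G with X→· removed — back-door holds.

X→B: minimal back-door set ∅.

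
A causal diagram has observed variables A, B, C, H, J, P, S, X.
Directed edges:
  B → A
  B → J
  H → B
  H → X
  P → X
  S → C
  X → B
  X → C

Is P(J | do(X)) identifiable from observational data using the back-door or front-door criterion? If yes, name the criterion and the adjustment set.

P(J|do(X)): backdoor, adjust for {H}.

desc(X)\{X}={A,B,C,J}; candidates ⊆ {H,P,S}.
size 0: {}; under {} X still reaches {A,B,H,J,P} ∋ J.
{H}: X⊥J given {H} in G with X→· removed — back-door holds.
P(J|do(X)) = Σ_{H} P(J|X,H)·P(H).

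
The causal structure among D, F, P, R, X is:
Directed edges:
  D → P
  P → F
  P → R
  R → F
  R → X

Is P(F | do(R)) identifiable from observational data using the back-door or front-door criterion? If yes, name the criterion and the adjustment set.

P(F|do(R)): backdoor, adjust for {P}.

desc(R)\{R}={F,X}; candidates ⊆ {D,P}.
size 0: {}; under {} R still reaches {D,F,P} ∋ F.
{P}: R⊥F given {P} in G with R→· removed — back-door holds.
P(F|do(R)) = Σ_{P} P(F|R,P)·P(P).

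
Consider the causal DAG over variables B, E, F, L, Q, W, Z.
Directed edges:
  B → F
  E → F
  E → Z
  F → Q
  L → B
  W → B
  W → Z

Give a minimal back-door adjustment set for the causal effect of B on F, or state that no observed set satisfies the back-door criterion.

B→F: minimal back-door set ∅.

desc(B)\{B}={F,Q}; candidates ⊆ {E,L,W,Z}.
∅: B⊥F given ∅ in G with B→· removed — back-door holds.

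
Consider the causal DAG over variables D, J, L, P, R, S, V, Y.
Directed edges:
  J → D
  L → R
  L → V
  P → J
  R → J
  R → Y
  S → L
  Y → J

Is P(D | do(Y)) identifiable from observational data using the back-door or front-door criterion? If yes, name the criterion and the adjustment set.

desc(Y)\{Y}={D,J}; candidates ⊆ {L,P,R,S,V}.
size 0: {}; under {} Y still reaches {D,J,L,R,S,V} ∋ D.
{R}: Y⊥D given {R} in G with Y→· removed — back-door holds.
P(D|do(Y)) = Σ_{R} P(D|Y,R)·P(R).

P(D|do(Y)): backdoor, adjust for {R}.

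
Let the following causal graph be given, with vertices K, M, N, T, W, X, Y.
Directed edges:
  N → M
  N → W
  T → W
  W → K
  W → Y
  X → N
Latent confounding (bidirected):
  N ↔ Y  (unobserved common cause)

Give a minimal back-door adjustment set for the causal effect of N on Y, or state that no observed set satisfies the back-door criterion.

desc(N)\{N}={K,M,W,Y}; candidates ⊆ {T,X}.
N↔Y: latent back-door arc(s) into N.
size 0: {}; under {} N still reaches {X,Y} ∋ Y.
size 1: {T}, {X}; under {T} N still reaches {X,Y} ∋ Y.
size 2: {T,X}; under {T,X} N still reaches {Y} ∋ Y.
N↔Y cannot be blocked by any observed set — no back-door set.

N→Y: no observed back-door set.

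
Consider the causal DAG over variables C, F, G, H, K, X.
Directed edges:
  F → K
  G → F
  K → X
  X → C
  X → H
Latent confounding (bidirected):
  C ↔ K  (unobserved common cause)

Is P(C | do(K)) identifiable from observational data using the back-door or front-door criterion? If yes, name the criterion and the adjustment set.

P(C|do(K)): frontdoor, adjust for {X}.

desc(K)\{K}={C,H,X}; candidates ⊆ {F,G}.
K↔C: latent back-door arc(s) into K.
size 0: {}; under {} K still reaches {C,F,G} ∋ C.
size 1: {F}, {G}; under {F} K still reaches {C} ∋ C.
size 2: {F,G}; under {F,G} K still reaches {C} ∋ C.
K↔C cannot be blocked by any observed set — no back-door set.
{X}: (i) intercepts every directed K→C path; (ii) no back-door K→{X}; (iii) {K} blocks every back-door {X}→C. Front-door holds.
P(C|do(K)) = Σ_{X} P(X|K) Σ_{K'} P(C|X,K')P(K').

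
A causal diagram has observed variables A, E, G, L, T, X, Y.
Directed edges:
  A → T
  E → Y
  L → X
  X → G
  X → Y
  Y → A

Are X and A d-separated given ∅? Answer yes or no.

No — X and A are d-connected given ∅.

Bayes-Ball from X | ∅ reaches {A,G,L,T,Y}.
A ∈ reach(X|∅) ⇒ X ⊥̸ A | ∅.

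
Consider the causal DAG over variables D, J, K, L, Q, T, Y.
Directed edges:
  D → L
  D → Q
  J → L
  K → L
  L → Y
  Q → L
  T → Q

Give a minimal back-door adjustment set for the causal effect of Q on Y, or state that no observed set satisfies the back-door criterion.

Q→Y: minimal back-door set {D}.

desc(Q)\{Q}={L,Y}; candidates ⊆ {D,J,K,T}.
size 0: {}; under {} Q still reaches {D,L,T,Y} ∋ Y.
{D}: Q⊥Y given {D} in G with Q→· removed — back-door holds.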